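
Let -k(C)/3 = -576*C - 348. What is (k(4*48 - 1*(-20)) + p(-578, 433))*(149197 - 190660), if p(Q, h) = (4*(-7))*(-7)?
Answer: -15240803688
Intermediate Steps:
p(Q, h) = 196 (p(Q, h) = -28*(-7) = 196)
k(C) = 1044 + 1728*C (k(C) = -3*(-576*C - 348) = -3*(-348 - 576*C) = 1044 + 1728*C)
(k(4*48 - 1*(-20)) + p(-578, 433))*(149197 - 190660) = ((1044 + 1728*(4*48 - 1*(-20))) + 196)*(149197 - 190660) = ((1044 + 1728*(192 + 20)) + 196)*(-41463) = ((1044 + 1728*212) + 196)*(-41463) = ((1044 + 366336) + 196)*(-41463) = (367380 + 196)*(-41463) = 367576*(-41463) = -15240803688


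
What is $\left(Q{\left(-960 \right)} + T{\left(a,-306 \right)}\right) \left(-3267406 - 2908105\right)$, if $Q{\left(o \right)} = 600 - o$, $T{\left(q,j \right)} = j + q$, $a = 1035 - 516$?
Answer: $-10949181003$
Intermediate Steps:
$a = 519$ ($a = 1035 - 516 = 519$)
$\left(Q{\left(-960 \right)} + T{\left(a,-306 \right)}\right) \left(-3267406 - 2908105\right) = \left(\left(600 - -960\right) + \left(-306 + 519\right)\right) \left(-3267406 - 2908105\right) = \left(\left(600 + 960\right) + 213\right) \left(-6175511\right) = \left(1560 + 213\right) \left(-6175511\right) = 1773 \left(-6175511\right) = -10949181003$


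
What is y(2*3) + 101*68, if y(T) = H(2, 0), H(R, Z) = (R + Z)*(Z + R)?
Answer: 6872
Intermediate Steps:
H(R, Z) = (R + Z)² (H(R, Z) = (R + Z)*(R + Z) = (R + Z)²)
y(T) = 4 (y(T) = (2 + 0)² = 2² = 4)
y(2*3) + 101*68 = 4 + 101*68 = 4 + 6868 = 6872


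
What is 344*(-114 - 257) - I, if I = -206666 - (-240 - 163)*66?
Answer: 52444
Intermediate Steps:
I = -180068 (I = -206666 - (-403)*66 = -206666 - 1*(-26598) = -206666 + 26598 = -180068)
344*(-114 - 257) - I = 344*(-114 - 257) - 1*(-180068) = 344*(-371) + 180068 = -127624 + 180068 = 52444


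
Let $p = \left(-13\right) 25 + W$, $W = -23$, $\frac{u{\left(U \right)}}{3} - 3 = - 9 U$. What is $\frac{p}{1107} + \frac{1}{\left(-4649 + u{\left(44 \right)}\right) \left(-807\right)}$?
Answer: $- \frac{181856789}{578493108} \approx -0.31436$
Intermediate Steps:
$u{\left(U \right)} = 9 - 27 U$ ($u{\left(U \right)} = 9 + 3 \left(- 9 U\right) = 9 - 27 U$)
$p = -348$ ($p = \left(-13\right) 25 - 23 = -325 - 23 = -348$)
$\frac{p}{1107} + \frac{1}{\left(-4649 + u{\left(44 \right)}\right) \left(-807\right)} = - \frac{348}{1107} + \frac{1}{\left(-4649 + \left(9 - 1188\right)\right) \left(-807\right)} = \left(-348\right) \frac{1}{1107} + \frac{1}{-4649 + \left(9 - 1188\right)} \left(- \frac{1}{807}\right) = - \frac{116}{369} + \frac{1}{-4649 - 1179} \left(- \frac{1}{807}\right) = - \frac{116}{369} + \frac{1}{-5828} \left(- \frac{1}{807}\right) = - \frac{116}{369} - - \frac{1}{4703196} = - \frac{116}{369} + \frac{1}{4703196} = - \frac{181856789}{578493108}$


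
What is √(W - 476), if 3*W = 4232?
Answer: 2*√2103/3 ≈ 30.572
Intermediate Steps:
W = 4232/3 (W = (⅓)*4232 = 4232/3 ≈ 1410.7)
√(W - 476) = √(4232/3 - 476) = √(2804/3) = 2*√2103/3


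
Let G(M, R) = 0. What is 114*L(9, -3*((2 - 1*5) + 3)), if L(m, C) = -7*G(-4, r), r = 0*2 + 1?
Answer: 0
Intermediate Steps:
r = 1 (r = 0 + 1 = 1)
L(m, C) = 0 (L(m, C) = -7*0 = 0)
114*L(9, -3*((2 - 1*5) + 3)) = 114*0 = 0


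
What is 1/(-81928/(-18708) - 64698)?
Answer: -4677/302572064 ≈ -1.5457e-5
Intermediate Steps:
1/(-81928/(-18708) - 64698) = 1/(-81928*(-1/18708) - 64698) = 1/(20482/4677 - 64698) = 1/(-302572064/4677) = -4677/302572064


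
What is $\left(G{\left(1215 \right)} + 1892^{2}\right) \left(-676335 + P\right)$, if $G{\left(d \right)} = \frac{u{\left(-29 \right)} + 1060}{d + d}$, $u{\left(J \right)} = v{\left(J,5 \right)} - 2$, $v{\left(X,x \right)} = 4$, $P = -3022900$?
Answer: $- \frac{357534539291053}{27} \approx -1.3242 \cdot 10^{13}$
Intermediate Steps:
$u{\left(J \right)} = 2$ ($u{\left(J \right)} = 4 - 2 = 2$)
$G{\left(d \right)} = \frac{531}{d}$ ($G{\left(d \right)} = \frac{2 + 1060}{d + d} = \frac{1062}{2 d} = 1062 \frac{1}{2 d} = \frac{531}{d}$)
$\left(G{\left(1215 \right)} + 1892^{2}\right) \left(-676335 + P\right) = \left(\frac{531}{1215} + 1892^{2}\right) \left(-676335 - 3022900\right) = \left(531 \cdot \frac{1}{1215} + 3579664\right) \left(-3699235\right) = \left(\frac{59}{135} + 3579664\right) \left(-3699235\right) = \frac{483254699}{135} \left(-3699235\right) = - \frac{357534539291053}{27}$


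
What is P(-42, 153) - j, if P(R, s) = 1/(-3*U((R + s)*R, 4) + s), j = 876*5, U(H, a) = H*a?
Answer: -245704859/56097 ≈ -4380.0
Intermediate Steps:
j = 4380
P(R, s) = 1/(s - 12*R*(R + s)) (P(R, s) = 1/(-3*(R + s)*R*4 + s) = 1/(-3*R*(R + s)*4 + s) = 1/(-12*R*(R + s) + s) = 1/(s - 12*R*(R + s)))
P(-42, 153) - j = 1/(153 - 12*(-42)*(-42 + 153)) - 1*4380 = 1/(153 - 12*(-42)*111) - 4380 = 1/(153 + 55944) - 4380 = 1/56097 - 4380 = -245704859/56097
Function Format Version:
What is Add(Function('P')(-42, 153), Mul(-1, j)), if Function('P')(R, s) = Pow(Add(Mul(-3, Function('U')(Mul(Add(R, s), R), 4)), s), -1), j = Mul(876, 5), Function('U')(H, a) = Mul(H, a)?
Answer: Rational(-245704859, 56097) ≈ -4380.0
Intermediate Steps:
j = 4380
Function('P')(R, s) = Pow(Add(s, Mul(-12, R, Add(R, s))), -1) (Function('P')(R, s) = Pow(Add(Mul(-3, Mul(Mul(Add(R, s), R), 4)), s), -1) = Pow(Add(Mul(-3, Mul(Mul(R, Add(R, s)), 4)), s), -1) = Pow(Add(Mul(-3, Mul(4, R, Add(R, s))), s), -1) = Pow(Add(Mul(-12, R, Add(R, s)), s), -1) = Pow(Add(s, Mul(-12, R, Add(R, s))), -1))
Add(Function('P')(-42, 153), Mul(-1, j)) = Add(Pow(Add(153, Mul(-12, -42, Add(-42, 153))), -1), Mul(-1, 4380)) = Add(Pow(Add(153, Mul(-12, -42, 111)), -1), -4380) = Add(Pow(Add(153, 55944), -1), -4380) = Add(Pow(56097, -1), -4380) = Add(Rational(1, 56097), -4380) = Rational(-245704859, 56097)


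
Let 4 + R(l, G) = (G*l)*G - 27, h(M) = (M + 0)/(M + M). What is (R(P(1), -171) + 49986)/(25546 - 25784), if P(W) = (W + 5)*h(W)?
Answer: -68839/119 ≈ -578.48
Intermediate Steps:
h(M) = ½ (h(M) = M/((2*M)) = M*(1/(2*M)) = ½)
P(W) = 5/2 + W/2 (P(W) = (W + 5)*(½) = (5 + W)*(½) = 5/2 + W/2)
R(l, G) = -31 + l*G² (R(l, G) = -4 + ((G*l)*G - 27) = -4 + (l*G² - 27) = -4 + (-27 + l*G²) = -31 + l*G²)
(R(P(1), -171) + 49986)/(25546 - 25784) = ((-31 + (5/2 + (½)*1)*(-171)²) + 49986)/(25546 - 25784) = ((-31 + (5/2 + ½)*29241) + 49986)/(-238) = ((-31 + 3*29241) + 49986)*(-1/238) = ((-31 + 87723) + 49986)*(-1/238) = (87692 + 49986)*(-1/238) = 137678*(-1/238) = -68839/119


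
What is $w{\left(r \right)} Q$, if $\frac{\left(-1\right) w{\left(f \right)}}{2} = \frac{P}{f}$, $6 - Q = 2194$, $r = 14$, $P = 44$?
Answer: $\frac{96272}{7} \approx 13753.0$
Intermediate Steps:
$Q = -2188$ ($Q = 6 - 2194 = -2188$)
$w{\left(f \right)} = - \frac{88}{f}$ ($w{\left(f \right)} = - 2 \frac{44}{f} = - \frac{88}{f}$)
$w{\left(r \right)} Q = - \frac{88}{14} \left(-2188\right) = \left(-88\right) \frac{1}{14} \left(-2188\right) = \left(- \frac{44}{7}\right) \left(-2188\right) = \frac{96272}{7}$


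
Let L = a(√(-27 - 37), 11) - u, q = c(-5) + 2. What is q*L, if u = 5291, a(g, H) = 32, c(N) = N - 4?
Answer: 36813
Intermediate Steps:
c(N) = -4 + N
q = -7 (q = (-4 - 5) + 2 = -9 + 2 = -7)
L = -5259 (L = 32 - 1*5291 = 32 - 5291 = -5259)
q*L = -7*(-5259) = 36813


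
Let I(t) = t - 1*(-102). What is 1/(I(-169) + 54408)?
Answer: 1/54341 ≈ 1.8402e-5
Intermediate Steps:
I(t) = 102 + t (I(t) = t + 102 = 102 + t)
1/(I(-169) + 54408) = 1/((102 - 169) + 54408) = 1/(-67 + 54408) = 1/54341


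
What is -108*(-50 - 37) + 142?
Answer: 9538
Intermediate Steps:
-108*(-50 - 37) + 142 = -108*(-87) + 142 = 9396 + 142 = 9538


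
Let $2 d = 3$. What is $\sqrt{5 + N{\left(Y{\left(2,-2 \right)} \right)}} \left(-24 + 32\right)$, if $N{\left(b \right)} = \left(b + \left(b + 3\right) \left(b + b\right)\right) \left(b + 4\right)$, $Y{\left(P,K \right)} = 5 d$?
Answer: $4 \sqrt{7610} \approx 348.94$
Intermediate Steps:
$d = \frac{3}{2}$ ($d = \frac{1}{2} \cdot 3 = \frac{3}{2} \approx 1.5$)
$Y{\left(P,K \right)} = \frac{15}{2}$ ($Y{\left(P,K \right)} = 5 \cdot \frac{3}{2} = \frac{15}{2}$)
$N{\left(b \right)} = \left(4 + b\right) \left(b + 2 b \left(3 + b\right)\right)$ ($N{\left(b \right)} = \left(b + \left(3 + b\right) 2 b\right) \left(4 + b\right) = \left(b + 2 b \left(3 + b\right)\right) \left(4 + b\right) = \left(4 + b\right) \left(b + 2 b \left(3 + b\right)\right)$)
$\sqrt{5 + N{\left(Y{\left(2,-2 \right)} \right)}} \left(-24 + 32\right) = \sqrt{5 + \frac{15 \left(28 + 2 \left(\frac{15}{2}\right)^{2} + 15 \cdot \frac{15}{2}\right)}{2}} \left(-24 + 32\right) = \sqrt{5 + \frac{15 \left(28 + 2 \cdot \frac{225}{4} + \frac{225}{2}\right)}{2}} \cdot 8 = \sqrt{5 + \frac{15 \left(28 + \frac{225}{2} + \frac{225}{2}\right)}{2}} \cdot 8 = \sqrt{5 + \frac{15}{2} \cdot 253} \cdot 8 = \sqrt{5 + \frac{3795}{2}} \cdot 8 = \sqrt{\frac{3805}{2}} \cdot 8 = \frac{\sqrt{7610}}{2} \cdot 8 = 4 \sqrt{7610}$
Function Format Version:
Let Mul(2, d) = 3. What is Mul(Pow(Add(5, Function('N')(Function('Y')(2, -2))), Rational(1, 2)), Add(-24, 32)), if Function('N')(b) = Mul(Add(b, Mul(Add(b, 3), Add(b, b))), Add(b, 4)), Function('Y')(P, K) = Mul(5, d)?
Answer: Mul(4, Pow(7610, Rational(1, 2))) ≈ 348.94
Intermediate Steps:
d = Rational(3, 2) (d = Mul(Rational(1, 2), 3) = Rational(3, 2) ≈ 1.5000)
Function('Y')(P, K) = Rational(15, 2) (Function('Y')(P, K) = Mul(5, Rational(3, 2)) = Rational(15, 2))
Function('N')(b) = Mul(Add(4, b), Add(b, Mul(2, b, Add(3, b)))) (Function('N')(b) = Mul(Add(b, Mul(Add(3, b), Mul(2, b))), Add(4, b)) = Mul(Add(b, Mul(2, b, Add(3, b))), Add(4, b)) = Mul(Add(4, b), Add(b, Mul(2, b, Add(3, b)))))
Mul(Pow(Add(5, Function('N')(Function('Y')(2, -2))), Rational(1, 2)), Add(-24, 32)) = Mul(Pow(Add(5, Mul(Rational(15, 2), Add(28, Mul(2, Pow(Rational(15, 2), 2)), Mul(15, Rational(15, 2))))), Rational(1, 2)), Add(-24, 32)) = Mul(Pow(Add(5, Mul(Rational(15, 2), Add(28, Mul(2, Rational(225, 4)), Rational(225, 2)))), Rational(1, 2)), 8) = Mul(Pow(Add(5, Mul(Rational(15, 2), Add(28, Rational(225, 2), Rational(225, 2)))), Rational(1, 2)), 8) = Mul(Pow(Add(5, Mul(Rational(15, 2), 253)), Rational(1, 2)), 8) = Mul(Pow(Add(5, Rational(3795, 2)), Rational(1, 2)), 8) = Mul(Pow(Rational(3805, 2), Rational(1, 2)), 8) = Mul(Mul(Rational(1, 2), Pow(7610, Rational(1, 2))), 8) = Mul(4, Pow(7610, Rational(1, 2)))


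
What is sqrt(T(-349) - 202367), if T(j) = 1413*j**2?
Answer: sqrt(171902446) ≈ 13111.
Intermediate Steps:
sqrt(T(-349) - 202367) = sqrt(1413*(-349)**2 - 202367) = sqrt(1413*121801 - 202367) = sqrt(172104813 - 202367) = sqrt(171902446)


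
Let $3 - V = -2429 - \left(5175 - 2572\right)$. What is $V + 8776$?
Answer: $13811$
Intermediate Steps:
$V = 5035$ ($V = 3 - \left(-2429 - \left(5175 - 2572\right)\right) = 3 - \left(-2429 - 2603\right) = 3 - -5032 = 3 + 5032 = 5035$)
$V + 8776 = 5035 + 8776 = 13811$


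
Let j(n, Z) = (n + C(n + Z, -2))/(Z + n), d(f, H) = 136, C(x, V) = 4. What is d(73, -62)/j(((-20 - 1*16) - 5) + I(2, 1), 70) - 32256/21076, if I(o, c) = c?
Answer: -1815652/15807 ≈ -114.86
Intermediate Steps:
j(n, Z) = (4 + n)/(Z + n) (j(n, Z) = (n + 4)/(Z + n) = (4 + n)/(Z + n))
d(73, -62)/j(((-20 - 1*16) - 5) + I(2, 1), 70) - 32256/21076 = 136/(((4 + (((-20 - 1*16) - 5) + 1))/(70 + (((-20 - 1*16) - 5) + 1)))) - 32256/21076 = 136/(((4 + (((-20 - 16) - 5) + 1))/(70 + (((-20 - 16) - 5) + 1)))) - 32256*1/21076 = 136/(((4 + ((-36 - 5) + 1))/(70 + ((-36 - 5) + 1)))) - 8064/5269 = 136/(((4 + (-41 + 1))/(70 + (-41 + 1)))) - 8064/5269 = 136/(((4 - 40)/(70 - 40))) - 8064/5269 = 136/((-36/30)) - 8064/5269 = 136/(((1/30)*(-36))) - 8064/5269 = 136/(-6/5) - 8064/5269 = 136*(-5/6) - 8064/5269 = -340/3 - 8064/5269 = -1815652/15807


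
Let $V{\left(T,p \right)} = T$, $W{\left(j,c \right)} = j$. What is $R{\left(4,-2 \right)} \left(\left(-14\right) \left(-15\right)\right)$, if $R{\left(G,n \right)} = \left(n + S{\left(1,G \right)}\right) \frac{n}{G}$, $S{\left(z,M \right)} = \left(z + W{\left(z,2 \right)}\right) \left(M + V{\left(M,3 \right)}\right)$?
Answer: $-1470$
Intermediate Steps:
$S{\left(z,M \right)} = 4 M z$ ($S{\left(z,M \right)} = \left(z + z\right) \left(M + M\right) = 2 z 2 M = 4 M z$)
$R{\left(G,n \right)} = \frac{n \left(n + 4 G\right)}{G}$ ($R{\left(G,n \right)} = \left(n + 4 G 1\right) \frac{n}{G} = \left(n + 4 G\right) \frac{n}{G} = \frac{n \left(n + 4 G\right)}{G}$)
$R{\left(4,-2 \right)} \left(\left(-14\right) \left(-15\right)\right) = - \frac{2 \left(-2 + 4 \cdot 4\right)}{4} \left(\left(-14\right) \left(-15\right)\right) = \left(-2\right) \frac{1}{4} \left(-2 + 16\right) 210 = \left(-2\right) \frac{1}{4} \cdot 14 \cdot 210 = \left(-7\right) 210 = -1470$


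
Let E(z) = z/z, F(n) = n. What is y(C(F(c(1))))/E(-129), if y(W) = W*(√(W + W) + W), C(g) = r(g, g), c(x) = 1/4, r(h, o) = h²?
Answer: 1/256 + √2/64 ≈ 0.026003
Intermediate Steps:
c(x) = ¼
C(g) = g²
y(W) = W*(W + √2*√W) (y(W) = W*(√(2*W) + W) = W*(√2*√W + W) = W*(W + √2*√W))
E(z) = 1
y(C(F(c(1))))/E(-129) = (((¼)²)² + √2*((¼)²)^(3/2))/1 = ((1/16)² + √2*(1/16)^(3/2))*1 = (1/256 + √2*(1/64))*1 = (1/256 + √2/64)*1 = 1/256 + √2/64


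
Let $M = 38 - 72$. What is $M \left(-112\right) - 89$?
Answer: $3719$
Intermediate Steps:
$M = -34$
$M \left(-112\right) - 89 = \left(-34\right) \left(-112\right) - 89 = 3808 - 89 = 3719$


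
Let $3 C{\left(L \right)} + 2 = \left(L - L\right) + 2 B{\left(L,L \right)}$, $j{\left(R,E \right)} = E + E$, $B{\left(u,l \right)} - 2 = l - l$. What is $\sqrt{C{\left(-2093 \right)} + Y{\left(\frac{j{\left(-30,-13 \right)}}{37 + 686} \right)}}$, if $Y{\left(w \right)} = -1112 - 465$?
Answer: $\frac{i \sqrt{14187}}{3} \approx 39.703 i$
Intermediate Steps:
$B{\left(u,l \right)} = 2$ ($B{\left(u,l \right)} = 2 + \left(l - l\right) = 2 + 0 = 2$)
$j{\left(R,E \right)} = 2 E$
$C{\left(L \right)} = \frac{2}{3}$ ($C{\left(L \right)} = - \frac{2}{3} + \frac{\left(L - L\right) + 2 \cdot 2}{3} = - \frac{2}{3} + \frac{0 + 4}{3} = - \frac{2}{3} + \frac{1}{3} \cdot 4 = - \frac{2}{3} + \frac{4}{3} = \frac{2}{3}$)
$Y{\left(w \right)} = -1577$
$\sqrt{C{\left(-2093 \right)} + Y{\left(\frac{j{\left(-30,-13 \right)}}{37 + 686} \right)}} = \sqrt{\frac{2}{3} - 1577} = \sqrt{- \frac{4729}{3}} = \frac{i \sqrt{14187}}{3}$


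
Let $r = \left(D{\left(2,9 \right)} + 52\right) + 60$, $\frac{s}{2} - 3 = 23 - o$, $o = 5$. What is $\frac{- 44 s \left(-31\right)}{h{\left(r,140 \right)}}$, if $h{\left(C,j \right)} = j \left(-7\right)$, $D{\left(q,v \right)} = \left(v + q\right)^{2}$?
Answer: $- \frac{2046}{35} \approx -58.457$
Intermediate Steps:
$D{\left(q,v \right)} = \left(q + v\right)^{2}$
$s = 42$ ($s = 6 + 2 \left(23 - 5\right) = 6 + 2 \cdot 18 = 6 + 36 = 42$)
$r = 233$ ($r = \left(\left(2 + 9\right)^{2} + 52\right) + 60 = \left(11^{2} + 52\right) + 60 = \left(121 + 52\right) + 60 = 173 + 60 = 233$)
$h{\left(C,j \right)} = - 7 j$
$\frac{- 44 s \left(-31\right)}{h{\left(r,140 \right)}} = \frac{\left(-44\right) 42 \left(-31\right)}{\left(-7\right) 140} = \frac{\left(-1848\right) \left(-31\right)}{-980} = 57288 \left(- \frac{1}{980}\right) = - \frac{2046}{35}$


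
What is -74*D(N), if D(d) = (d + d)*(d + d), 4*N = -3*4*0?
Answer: 0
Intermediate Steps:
N = 0 (N = (-3*4*0)/4 = (-12*0)/4 = (¼)*0 = 0)
D(d) = 4*d² (D(d) = (2*d)*(2*d) = 4*d²)
-74*D(N) = -296*0² = -296*0 = -74*0 = 0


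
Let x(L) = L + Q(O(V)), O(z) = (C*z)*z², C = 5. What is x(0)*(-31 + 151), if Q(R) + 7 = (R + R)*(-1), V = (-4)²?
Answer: -4916040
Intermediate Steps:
V = 16
O(z) = 5*z³ (O(z) = (5*z)*z² = 5*z³)
Q(R) = -7 - 2*R (Q(R) = -7 + (R + R)*(-1) = -7 + (2*R)*(-1) = -7 - 2*R)
x(L) = -40967 + L (x(L) = L + (-7 - 10*16³) = L + (-7 - 10*4096) = L + (-7 - 2*20480) = L + (-7 - 40960) = L - 40967 = -40967 + L)
x(0)*(-31 + 151) = (-40967 + 0)*(-31 + 151) = -40967*120 = -4916040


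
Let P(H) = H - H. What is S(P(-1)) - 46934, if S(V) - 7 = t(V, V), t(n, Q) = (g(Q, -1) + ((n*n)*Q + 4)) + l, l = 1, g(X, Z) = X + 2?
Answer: -46920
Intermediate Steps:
P(H) = 0
g(X, Z) = 2 + X
t(n, Q) = 7 + Q + Q*n² (t(n, Q) = ((2 + Q) + ((n*n)*Q + 4)) + 1 = ((2 + Q) + (n²*Q + 4)) + 1 = ((2 + Q) + (Q*n² + 4)) + 1 = ((2 + Q) + (4 + Q*n²)) + 1 = (6 + Q + Q*n²) + 1 = 7 + Q + Q*n²)
S(V) = 14 + V + V³ (S(V) = 7 + (7 + V + V*V²) = 7 + (7 + V + V³) = 14 + V + V³)
S(P(-1)) - 46934 = (14 + 0 + 0³) - 46934 = (14 + 0 + 0) - 46934 = 14 - 46934 = -46920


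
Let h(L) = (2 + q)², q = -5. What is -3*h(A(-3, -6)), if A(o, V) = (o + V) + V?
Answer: -27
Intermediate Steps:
A(o, V) = o + 2*V (A(o, V) = (V + o) + V = o + 2*V)
h(L) = 9 (h(L) = (2 - 5)² = (-3)² = 9)
-3*h(A(-3, -6)) = -3*9 = -27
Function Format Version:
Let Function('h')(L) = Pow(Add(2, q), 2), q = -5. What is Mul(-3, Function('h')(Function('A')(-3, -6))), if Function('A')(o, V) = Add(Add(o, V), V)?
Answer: -27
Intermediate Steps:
Function('A')(o, V) = Add(o, Mul(2, V)) (Function('A')(o, V) = Add(Add(V, o), V) = Add(o, Mul(2, V)))
Function('h')(L) = 9 (Function('h')(L) = Pow(Add(2, -5), 2) = Pow(-3, 2) = 9)
Mul(-3, Function('h')(Function('A')(-3, -6))) = Mul(-3, 9) = -27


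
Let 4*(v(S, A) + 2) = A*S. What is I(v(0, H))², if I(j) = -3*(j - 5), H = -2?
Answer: 441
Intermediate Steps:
v(S, A) = -2 + A*S/4 (v(S, A) = -2 + (A*S)/4 = -2 + A*S/4)
I(j) = 15 - 3*j (I(j) = -3*(-5 + j) = 15 - 3*j)
I(v(0, H))² = (15 - 3*(-2 + (¼)*(-2)*0))² = (15 - 3*(-2 + 0))² = (15 - 3*(-2))² = (15 + 6)² = 21² = 441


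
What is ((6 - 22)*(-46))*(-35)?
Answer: -25760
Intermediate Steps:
((6 - 22)*(-46))*(-35) = -16*(-46)*(-35) = 736*(-35) = -25760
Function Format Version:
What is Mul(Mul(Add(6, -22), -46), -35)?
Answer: -25760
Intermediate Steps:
Mul(Mul(Add(6, -22), -46), -35) = Mul(Mul(-16, -46), -35) = Mul(736, -35) = -25760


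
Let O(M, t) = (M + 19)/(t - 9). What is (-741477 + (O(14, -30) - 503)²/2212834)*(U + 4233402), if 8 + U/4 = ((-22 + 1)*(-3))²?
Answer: -589135286623191680266/186984473 ≈ -3.1507e+12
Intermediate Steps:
O(M, t) = (19 + M)/(-9 + t)
U = 15844 (U = -32 + 4*((-22 + 1)*(-3))² = -32 + 4*(-21*(-3))² = -32 + 4*63² = -32 + 4*3969 = -32 + 15876 = 15844)
(-741477 + (O(14, -30) - 503)²/2212834)*(U + 4233402) = (-741477 + ((19 + 14)/(-9 - 30) - 503)²/2212834)*(15844 + 4233402) = (-741477 + (33/(-39) - 503)²*(1/2212834))*4249246 = (-741477 + (-1/39*33 - 503)²*(1/2212834))*4249246 = (-741477 + (-11/13 - 503)²*(1/2212834))*4249246 = (-741477 + (-6550/13)²*(1/2212834))*4249246 = (-741477 + (42902500/169)*(1/2212834))*4249246 = (-741477 + 21451250/186984473)*4249246 = -138644664635371/186984473*4249246 = -589135286623191680266/186984473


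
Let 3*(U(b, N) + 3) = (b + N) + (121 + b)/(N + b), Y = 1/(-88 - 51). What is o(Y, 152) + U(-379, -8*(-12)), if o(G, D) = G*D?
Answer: -11579590/118011 ≈ -98.123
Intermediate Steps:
Y = -1/139 (Y = 1/(-139) = -1/139 ≈ -0.0071942)
o(G, D) = D*G
U(b, N) = -3 + N/3 + b/3 + (121 + b)/(3*(N + b)) (U(b, N) = -3 + ((b + N) + (121 + b)/(N + b))/3 = -3 + ((N + b) + (121 + b)/(N + b))/3 = -3 + (N + b + (121 + b)/(N + b))/3 = -3 + (N/3 + b/3 + (121 + b)/(3*(N + b))) = -3 + N/3 + b/3 + (121 + b)/(3*(N + b)))
o(Y, 152) + U(-379, -8*(-12)) = 152*(-1/139) + (121 + (-8*(-12))**2 + (-379)**2 - (-72)*(-12) - 8*(-379) + 2*(-8*(-12))*(-379))/(3*(-8*(-12) - 379)) = -152/139 + (121 + 96**2 + 143641 - 9*96 + 3032 + 2*96*(-379))/(3*(96 - 379)) = -152/139 + (1/3)*(121 + 9216 + 143641 - 864 + 3032 - 72768)/(-283) = -152/139 + (1/3)*(-1/283)*82378 = -152/139 - 82378/849 = -11579590/118011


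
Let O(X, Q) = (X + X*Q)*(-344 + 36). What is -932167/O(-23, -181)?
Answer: 40529/55440 ≈ 0.73104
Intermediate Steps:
O(X, Q) = -308*X - 308*Q*X (O(X, Q) = (X + Q*X)*(-308) = -308*X - 308*Q*X)
-932167/O(-23, -181) = -932167*1/(7084*(1 - 181)) = -932167/((-308*(-23)*(-180))) = -932167/(-1275120) = -932167*(-1/1275120) = 40529/55440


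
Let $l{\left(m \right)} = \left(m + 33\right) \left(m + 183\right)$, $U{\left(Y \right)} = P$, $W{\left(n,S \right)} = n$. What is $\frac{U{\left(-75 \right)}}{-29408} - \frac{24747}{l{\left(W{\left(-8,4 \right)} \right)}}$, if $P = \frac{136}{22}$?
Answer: $- \frac{2001413759}{353815000} \approx -5.6567$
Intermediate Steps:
$P = \frac{68}{11}$ ($P = 136 \cdot \frac{1}{22} = \frac{68}{11} \approx 6.1818$)
$U{\left(Y \right)} = \frac{68}{11}$
$l{\left(m \right)} = \left(33 + m\right) \left(183 + m\right)$
$\frac{U{\left(-75 \right)}}{-29408} - \frac{24747}{l{\left(W{\left(-8,4 \right)} \right)}} = \frac{68}{11 \left(-29408\right)} - \frac{24747}{6039 + \left(-8\right)^{2} + 216 \left(-8\right)} = \frac{68}{11} \left(- \frac{1}{29408}\right) - \frac{24747}{6039 + 64 - 1728} = - \frac{17}{80872} - \frac{24747}{4375} = - \frac{2001413759}{353815000}$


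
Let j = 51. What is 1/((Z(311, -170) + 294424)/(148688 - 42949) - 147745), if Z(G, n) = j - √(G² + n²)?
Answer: -1651866720705120/244050448328534120779 + 105739*√125621/244050448328534120779 ≈ -6.7685e-6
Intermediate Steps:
Z(G, n) = 51 - √(G² + n²)
1/((Z(311, -170) + 294424)/(148688 - 42949) - 147745) = 1/(((51 - √(311² + (-170)²)) + 294424)/(148688 - 42949) - 147745) = 1/(((51 - √(96721 + 28900)) + 294424)/105739 - 147745) = 1/(((51 - √125621) + 294424)*(1/105739) - 147745) = 1/((294475 - √125621)*(1/105739) - 147745) = 1/((294475/105739 - √125621/105739) - 147745) = 1/(-15622114080/105739 - √125621/105739)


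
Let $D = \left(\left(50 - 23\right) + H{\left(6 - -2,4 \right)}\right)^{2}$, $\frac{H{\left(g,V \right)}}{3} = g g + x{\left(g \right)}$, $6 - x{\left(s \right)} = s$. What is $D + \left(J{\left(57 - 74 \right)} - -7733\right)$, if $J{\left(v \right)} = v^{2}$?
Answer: $53391$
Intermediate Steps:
$x{\left(s \right)} = 6 - s$
$H{\left(g,V \right)} = 18 - 3 g + 3 g^{2}$ ($H{\left(g,V \right)} = 3 \left(g g - \left(-6 + g\right)\right) = 3 \left(g^{2} - \left(-6 + g\right)\right) = 3 \left(6 + g^{2} - g\right) = 18 - 3 g + 3 g^{2}$)
$D = 45369$ ($D = \left(\left(50 - 23\right) + \left(18 - 3 \left(6 - -2\right) + 3 \left(6 - -2\right)^{2}\right)\right)^{2} = \left(27 + \left(18 - 3 \left(6 + 2\right) + 3 \left(6 + 2\right)^{2}\right)\right)^{2} = \left(27 + \left(18 - 24 + 3 \cdot 8^{2}\right)\right)^{2} = \left(27 + \left(18 - 24 + 3 \cdot 64\right)\right)^{2} = \left(27 + \left(18 - 24 + 192\right)\right)^{2} = \left(27 + 186\right)^{2} = 213^{2} = 45369$)
$D + \left(J{\left(57 - 74 \right)} - -7733\right) = 45369 + \left(\left(57 - 74\right)^{2} - -7733\right) = 45369 + \left(\left(57 - 74\right)^{2} + 7733\right) = 45369 + \left(\left(-17\right)^{2} + 7733\right) = 45369 + \left(289 + 7733\right) = 45369 + 8022 = 53391$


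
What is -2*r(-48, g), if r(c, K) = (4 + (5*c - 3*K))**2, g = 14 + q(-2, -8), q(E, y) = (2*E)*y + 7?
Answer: -312050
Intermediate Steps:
q(E, y) = 7 + 2*E*y (q(E, y) = 2*E*y + 7 = 7 + 2*E*y)
g = 53 (g = 14 + (7 + 2*(-2)*(-8)) = 14 + (7 + 32) = 14 + 39 = 53)
r(c, K) = (4 - 3*K + 5*c)**2 (r(c, K) = (4 + (-3*K + 5*c))**2 = (4 - 3*K + 5*c)**2)
-2*r(-48, g) = -2*(4 - 3*53 + 5*(-48))**2 = -2*(4 - 159 - 240)**2 = -2*(-395)**2 = -2*156025 = -312050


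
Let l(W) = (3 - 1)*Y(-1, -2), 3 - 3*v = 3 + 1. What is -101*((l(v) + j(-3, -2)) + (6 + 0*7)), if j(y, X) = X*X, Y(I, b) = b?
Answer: -606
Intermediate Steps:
j(y, X) = X²
v = -⅓ (v = 1 - (3 + 1)/3 = 1 - ⅓*4 = 1 - 4/3 = -⅓ ≈ -0.33333)
l(W) = -4 (l(W) = (3 - 1)*(-2) = 2*(-2) = -4)
-101*((l(v) + j(-3, -2)) + (6 + 0*7)) = -101*((-4 + (-2)²) + (6 + 0*7)) = -101*((-4 + 4) + (6 + 0)) = -101*(0 + 6) = -101*6 = -606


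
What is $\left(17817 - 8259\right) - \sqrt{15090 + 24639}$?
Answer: $9558 - \sqrt{39729} \approx 9358.7$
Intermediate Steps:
$\left(17817 - 8259\right) - \sqrt{15090 + 24639} = 9558 - \sqrt{39729}$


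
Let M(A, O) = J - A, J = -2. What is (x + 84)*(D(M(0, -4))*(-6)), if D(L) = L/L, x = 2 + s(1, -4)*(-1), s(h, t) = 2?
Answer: -504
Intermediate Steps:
x = 0 (x = 2 + 2*(-1) = 2 - 2 = 0)
M(A, O) = -2 - A
D(L) = 1
(x + 84)*(D(M(0, -4))*(-6)) = (0 + 84)*(1*(-6)) = 84*(-6) = -504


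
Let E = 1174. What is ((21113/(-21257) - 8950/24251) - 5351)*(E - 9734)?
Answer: 23618422675143200/515503507 ≈ 4.5816e+7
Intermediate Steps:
((21113/(-21257) - 8950/24251) - 5351)*(E - 9734) = ((21113/(-21257) - 8950/24251) - 5351)*(1174 - 9734) = ((21113*(-1/21257) - 8950*1/24251) - 5351)*(-8560) = ((-21113/21257 - 8950/24251) - 5351)*(-8560) = (-702261513/515503507 - 5351)*(-8560) = -2759161527470/515503507*(-8560) = 23618422675143200/515503507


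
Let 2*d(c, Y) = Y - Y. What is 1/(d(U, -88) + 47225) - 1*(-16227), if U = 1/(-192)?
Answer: 766320076/47225 ≈ 16227.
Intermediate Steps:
U = -1/192 ≈ -0.0052083
d(c, Y) = 0 (d(c, Y) = (Y - Y)/2 = (1/2)*0 = 0)
1/(d(U, -88) + 47225) - 1*(-16227) = 1/(0 + 47225) - 1*(-16227) = 1/47225 + 16227 = 766320076/47225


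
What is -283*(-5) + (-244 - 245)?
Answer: 926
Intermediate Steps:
-283*(-5) + (-244 - 245) = 1415 - 489 = 926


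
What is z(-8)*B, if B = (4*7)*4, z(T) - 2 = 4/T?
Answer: 168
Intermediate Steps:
z(T) = 2 + 4/T
B = 112 (B = 28*4 = 112)
z(-8)*B = (2 + 4/(-8))*112 = (2 + 4*(-⅛))*112 = (2 - ½)*112 = (3/2)*112 = 168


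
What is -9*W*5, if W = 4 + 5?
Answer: -405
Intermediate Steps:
W = 9
-9*W*5 = -9*9*5 = -81*5 = -405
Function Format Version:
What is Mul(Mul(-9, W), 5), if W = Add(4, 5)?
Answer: -405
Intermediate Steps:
W = 9
Mul(Mul(-9, W), 5) = Mul(Mul(-9, 9), 5) = Mul(-81, 5) = -405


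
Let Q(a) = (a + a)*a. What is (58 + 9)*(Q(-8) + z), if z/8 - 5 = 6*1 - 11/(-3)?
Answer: 49312/3 ≈ 16437.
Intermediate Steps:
z = 352/3 (z = 40 + 8*(6*1 - 11/(-3)) = 40 + 8*(6 - 11*(-1/3)) = 40 + 8*(6 + 11/3) = 40 + 8*(29/3) = 40 + 232/3 = 352/3 ≈ 117.33)
Q(a) = 2*a**2 (Q(a) = (2*a)*a = 2*a**2)
(58 + 9)*(Q(-8) + z) = (58 + 9)*(2*(-8)**2 + 352/3) = 67*(2*64 + 352/3) = 67*(128 + 352/3) = 67*(736/3) = 49312/3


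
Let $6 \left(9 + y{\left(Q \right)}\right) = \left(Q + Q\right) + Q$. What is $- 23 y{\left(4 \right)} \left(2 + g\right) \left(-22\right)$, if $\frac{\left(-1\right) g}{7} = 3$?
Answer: $67298$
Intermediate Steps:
$g = -21$ ($g = \left(-7\right) 3 = -21$)
$y{\left(Q \right)} = -9 + \frac{Q}{2}$ ($y{\left(Q \right)} = -9 + \frac{\left(Q + Q\right) + Q}{6} = -9 + \frac{2 Q + Q}{6} = -9 + \frac{3 Q}{6} = -9 + \frac{Q}{2}$)
$- 23 y{\left(4 \right)} \left(2 + g\right) \left(-22\right) = - 23 \left(-9 + \frac{1}{2} \cdot 4\right) \left(2 - 21\right) \left(-22\right) = - 23 \left(-9 + 2\right) \left(-19\right) \left(-22\right) = - 23 \left(\left(-7\right) \left(-19\right)\right) \left(-22\right) = \left(-23\right) 133 \left(-22\right) = \left(-3059\right) \left(-22\right) = 67298$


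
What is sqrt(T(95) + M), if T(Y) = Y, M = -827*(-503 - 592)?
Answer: 2*sqrt(226415) ≈ 951.66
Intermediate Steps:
M = 905565 (M = -827*(-1095) = 905565)
sqrt(T(95) + M) = sqrt(95 + 905565) = sqrt(905660) = 2*sqrt(226415)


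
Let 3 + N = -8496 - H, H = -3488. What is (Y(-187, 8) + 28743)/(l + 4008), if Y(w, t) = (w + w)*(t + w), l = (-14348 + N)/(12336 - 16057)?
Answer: 32368979/1357557 ≈ 23.844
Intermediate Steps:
N = -5011 (N = -3 + (-8496 - 1*(-3488)) = -3 + (-8496 + 3488) = -3 - 5008 = -5011)
l = 19359/3721 (l = (-14348 - 5011)/(12336 - 16057) = -19359/(-3721) = -19359*(-1/3721) = 19359/3721 ≈ 5.2026)
Y(w, t) = 2*w*(t + w) (Y(w, t) = (2*w)*(t + w) = 2*w*(t + w))
(Y(-187, 8) + 28743)/(l + 4008) = (2*(-187)*(8 - 187) + 28743)/(19359/3721 + 4008) = (2*(-187)*(-179) + 28743)/(14933127/3721) = (66946 + 28743)*(3721/14933127) = 95689*(3721/14933127) = 32368979/1357557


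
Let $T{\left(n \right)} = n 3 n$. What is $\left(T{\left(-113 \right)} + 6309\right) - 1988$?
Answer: $42628$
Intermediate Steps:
$T{\left(n \right)} = 3 n^{2}$ ($T{\left(n \right)} = 3 n n = 3 n^{2}$)
$\left(T{\left(-113 \right)} + 6309\right) - 1988 = \left(3 \left(-113\right)^{2} + 6309\right) - 1988 = \left(3 \cdot 12769 + 6309\right) - 1988 = \left(38307 + 6309\right) - 1988 = 44616 - 1988 = 42628$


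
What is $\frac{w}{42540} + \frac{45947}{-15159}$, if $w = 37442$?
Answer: $- \frac{231167017}{107477310} \approx -2.1508$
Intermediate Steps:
$\frac{w}{42540} + \frac{45947}{-15159} = \frac{37442}{42540} + \frac{45947}{-15159} = 37442 \cdot \frac{1}{42540} + 45947 \left(- \frac{1}{15159}\right) = \frac{18721}{21270} - \frac{45947}{15159} = - \frac{231167017}{107477310}$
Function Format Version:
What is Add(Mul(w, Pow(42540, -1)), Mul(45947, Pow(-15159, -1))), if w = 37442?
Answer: Rational(-231167017, 107477310) ≈ -2.1508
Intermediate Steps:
Add(Mul(w, Pow(42540, -1)), Mul(45947, Pow(-15159, -1))) = Add(Mul(37442, Pow(42540, -1)), Mul(45947, Pow(-15159, -1))) = Add(Mul(37442, Rational(1, 42540)), Mul(45947, Rational(-1, 15159))) = Add(Rational(18721, 21270), Rational(-45947, 15159)) = Rational(-231167017, 107477310)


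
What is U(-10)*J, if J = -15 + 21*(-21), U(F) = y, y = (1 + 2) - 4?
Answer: 456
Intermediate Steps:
y = -1 (y = 3 - 4 = -1)
U(F) = -1
J = -456 (J = -15 - 441 = -456)
U(-10)*J = -1*(-456) = 456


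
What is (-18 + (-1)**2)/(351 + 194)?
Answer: -17/545 ≈ -0.031193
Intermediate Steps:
(-18 + (-1)**2)/(351 + 194) = (-18 + 1)/545 = -17*1/545 = -17/545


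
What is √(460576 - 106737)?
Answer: √353839 ≈ 594.84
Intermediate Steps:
√(460576 - 106737) = √353839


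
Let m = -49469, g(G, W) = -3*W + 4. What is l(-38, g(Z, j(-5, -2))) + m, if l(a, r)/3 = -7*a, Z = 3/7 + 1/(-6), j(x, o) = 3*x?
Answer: -48671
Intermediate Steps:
Z = 11/42 (Z = 3*(1/7) + 1*(-1/6) = 3/7 - 1/6 = 11/42 ≈ 0.26190)
g(G, W) = 4 - 3*W
l(a, r) = -21*a (l(a, r) = 3*(-7*a) = -21*a)
l(-38, g(Z, j(-5, -2))) + m = -21*(-38) - 49469 = 798 - 49469 = -48671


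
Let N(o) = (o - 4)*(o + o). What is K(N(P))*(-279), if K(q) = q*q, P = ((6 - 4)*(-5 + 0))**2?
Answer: -102850560000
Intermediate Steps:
P = 100 (P = (2*(-5))**2 = (-10)**2 = 100)
N(o) = 2*o*(-4 + o) (N(o) = (-4 + o)*(2*o) = 2*o*(-4 + o))
K(q) = q**2
K(N(P))*(-279) = (2*100*(-4 + 100))**2*(-279) = (2*100*96)**2*(-279) = 19200**2*(-279) = 368640000*(-279) = -102850560000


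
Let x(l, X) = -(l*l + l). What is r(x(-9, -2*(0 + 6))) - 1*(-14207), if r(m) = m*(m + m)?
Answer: 24575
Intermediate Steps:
x(l, X) = -l - l**2 (x(l, X) = -(l**2 + l) = -(l + l**2) = -l - l**2)
r(m) = 2*m**2 (r(m) = m*(2*m) = 2*m**2)
r(x(-9, -2*(0 + 6))) - 1*(-14207) = 2*(-1*(-9)*(1 - 9))**2 - 1*(-14207) = 2*(-1*(-9)*(-8))**2 + 14207 = 2*(-72)**2 + 14207 = 2*5184 + 14207 = 10368 + 14207 = 24575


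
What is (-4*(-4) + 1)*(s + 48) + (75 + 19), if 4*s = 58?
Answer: 2313/2 ≈ 1156.5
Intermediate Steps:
s = 29/2 (s = (¼)*58 = 29/2 ≈ 14.500)
(-4*(-4) + 1)*(s + 48) + (75 + 19) = (-4*(-4) + 1)*(29/2 + 48) + (75 + 19) = (16 + 1)*(125/2) + 94 = 17*(125/2) + 94 = 2125/2 + 94 = 2313/2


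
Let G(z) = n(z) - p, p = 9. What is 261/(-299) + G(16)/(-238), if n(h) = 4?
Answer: -60623/71162 ≈ -0.85190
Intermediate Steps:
G(z) = -5 (G(z) = 4 - 1*9 = 4 - 9 = -5)
261/(-299) + G(16)/(-238) = 261/(-299) - 5/(-238) = 261*(-1/299) - 5*(-1/238) = -261/299 + 5/238 = -60623/71162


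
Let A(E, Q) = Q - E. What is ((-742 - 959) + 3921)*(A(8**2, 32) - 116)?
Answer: -328560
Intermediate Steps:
((-742 - 959) + 3921)*(A(8**2, 32) - 116) = ((-742 - 959) + 3921)*((32 - 1*8**2) - 116) = (-1701 + 3921)*((32 - 1*64) - 116) = 2220*((32 - 64) - 116) = 2220*(-32 - 116) = 2220*(-148) = -328560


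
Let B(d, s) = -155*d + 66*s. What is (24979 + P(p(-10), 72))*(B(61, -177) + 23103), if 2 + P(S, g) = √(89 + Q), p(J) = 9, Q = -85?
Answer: 49108714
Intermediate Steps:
P(S, g) = 0 (P(S, g) = -2 + √(89 - 85) = -2 + √4 = -2 + 2 = 0)
(24979 + P(p(-10), 72))*(B(61, -177) + 23103) = (24979 + 0)*((-155*61 + 66*(-177)) + 23103) = 24979*((-9455 - 11682) + 23103) = 24979*(-21137 + 23103) = 24979*1966 = 49108714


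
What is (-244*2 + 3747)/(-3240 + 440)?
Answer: -3259/2800 ≈ -1.1639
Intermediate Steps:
(-244*2 + 3747)/(-3240 + 440) = (-488 + 3747)/(-2800) = 3259*(-1/2800) = -3259/2800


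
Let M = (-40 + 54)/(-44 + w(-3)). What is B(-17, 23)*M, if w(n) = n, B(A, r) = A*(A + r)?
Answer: 1428/47 ≈ 30.383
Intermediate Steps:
M = -14/47 (M = (-40 + 54)/(-44 - 3) = 14/(-47) = 14*(-1/47) = -14/47 ≈ -0.29787)
B(-17, 23)*M = -17*(-17 + 23)*(-14/47) = -17*6*(-14/47) = -102*(-14/47) = 1428/47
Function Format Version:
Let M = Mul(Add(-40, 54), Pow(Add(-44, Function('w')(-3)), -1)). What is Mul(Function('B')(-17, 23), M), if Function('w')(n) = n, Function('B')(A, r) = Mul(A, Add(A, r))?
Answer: Rational(1428, 47) ≈ 30.383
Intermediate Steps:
M = Rational(-14, 47) (M = Mul(Add(-40, 54), Pow(Add(-44, -3), -1)) = Mul(14, Pow(-47, -1)) = Mul(14, Rational(-1, 47)) = Rational(-14, 47) ≈ -0.29787)
Mul(Function('B')(-17, 23), M) = Mul(Mul(-17, Add(-17, 23)), Rational(-14, 47)) = Mul(Mul(-17, 6), Rational(-14, 47)) = Mul(-102, Rational(-14, 47)) = Rational(1428, 47)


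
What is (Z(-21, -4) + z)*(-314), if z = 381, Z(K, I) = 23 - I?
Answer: -128112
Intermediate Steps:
(Z(-21, -4) + z)*(-314) = ((23 - 1*(-4)) + 381)*(-314) = ((23 + 4) + 381)*(-314) = (27 + 381)*(-314) = 408*(-314) = -128112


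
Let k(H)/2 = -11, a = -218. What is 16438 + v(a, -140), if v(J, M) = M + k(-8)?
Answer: 16276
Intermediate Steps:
k(H) = -22 (k(H) = 2*(-11) = -22)
v(J, M) = -22 + M (v(J, M) = M - 22 = -22 + M)
16438 + v(a, -140) = 16438 + (-22 - 140) = 16438 - 162 = 16276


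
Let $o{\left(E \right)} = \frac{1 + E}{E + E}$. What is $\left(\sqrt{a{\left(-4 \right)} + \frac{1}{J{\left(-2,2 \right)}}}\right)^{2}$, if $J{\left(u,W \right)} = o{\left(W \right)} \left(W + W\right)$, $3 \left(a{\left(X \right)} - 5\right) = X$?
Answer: $4$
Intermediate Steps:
$a{\left(X \right)} = 5 + \frac{X}{3}$
$o{\left(E \right)} = \frac{1 + E}{2 E}$
$J{\left(u,W \right)} = 1 + W$ ($J{\left(u,W \right)} = \frac{1 + W}{2 W} \left(W + W\right) = \frac{1 + W}{2 W} 2 W = 1 + W$)
$\left(\sqrt{a{\left(-4 \right)} + \frac{1}{J{\left(-2,2 \right)}}}\right)^{2} = \left(\sqrt{\left(5 + \frac{1}{3} \left(-4\right)\right) + \frac{1}{1 + 2}}\right)^{2} = \left(\sqrt{\left(5 - \frac{4}{3}\right) + \frac{1}{3}}\right)^{2} = \left(\sqrt{\frac{11}{3} + \frac{1}{3}}\right)^{2} = \left(\sqrt{4}\right)^{2} = 2^{2} = 4$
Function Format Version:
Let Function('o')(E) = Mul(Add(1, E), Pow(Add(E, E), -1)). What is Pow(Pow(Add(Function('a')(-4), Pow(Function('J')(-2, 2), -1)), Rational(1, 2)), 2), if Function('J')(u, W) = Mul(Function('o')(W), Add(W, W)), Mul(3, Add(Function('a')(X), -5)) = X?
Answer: 4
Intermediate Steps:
Function('a')(X) = Add(5, Mul(Rational(1, 3), X))
Function('o')(E) = Mul(Rational(1, 2), Pow(E, -1), Add(1, E)) (Function('o')(E) = Mul(Add(1, E), Pow(Mul(2, E), -1)) = Mul(Add(1, E), Mul(Rational(1, 2), Pow(E, -1))) = Mul(Rational(1, 2), Pow(E, -1), Add(1, E)))
Function('J')(u, W) = Add(1, W) (Function('J')(u, W) = Mul(Mul(Rational(1, 2), Pow(W, -1), Add(1, W)), Add(W, W)) = Mul(Mul(Rational(1, 2), Pow(W, -1), Add(1, W)), Mul(2, W)) = Add(1, W))
Pow(Pow(Add(Function('a')(-4), Pow(Function('J')(-2, 2), -1)), Rational(1, 2)), 2) = Pow(Pow(Add(Add(5, Mul(Rational(1, 3), -4)), Pow(Add(1, 2), -1)), Rational(1, 2)), 2) = Pow(Pow(Add(Add(5, Rational(-4, 3)), Pow(3, -1)), Rational(1, 2)), 2) = Pow(Pow(Add(Rational(11, 3), Rational(1, 3)), Rational(1, 2)), 2) = Pow(Pow(4, Rational(1, 2)), 2) = Pow(2, 2) = 4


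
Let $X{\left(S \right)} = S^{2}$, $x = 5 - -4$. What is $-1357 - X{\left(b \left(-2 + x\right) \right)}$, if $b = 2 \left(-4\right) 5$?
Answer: $-79757$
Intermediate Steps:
$b = -40$ ($b = \left(-8\right) 5 = -40$)
$x = 9$ ($x = 5 + 4 = 9$)
$-1357 - X{\left(b \left(-2 + x\right) \right)} = -1357 - \left(- 40 \left(-2 + 9\right)\right)^{2} = -1357 - \left(\left(-40\right) 7\right)^{2} = -1357 - \left(-280\right)^{2} = -1357 - 78400 = -79757$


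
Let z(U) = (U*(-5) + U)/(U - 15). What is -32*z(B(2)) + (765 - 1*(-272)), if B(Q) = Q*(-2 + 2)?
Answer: 1037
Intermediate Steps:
B(Q) = 0 (B(Q) = Q*0 = 0)
z(U) = -4*U/(-15 + U) (z(U) = (-5*U + U)/(-15 + U) = (-4*U)/(-15 + U) = -4*U/(-15 + U))
-32*z(B(2)) + (765 - 1*(-272)) = -(-128)*0/(-15 + 0) + (765 - 1*(-272)) = -(-128)*0/(-15) + (765 + 272) = -(-128)*0*(-1)/15 + 1037 = -32*0 + 1037 = 0 + 1037 = 1037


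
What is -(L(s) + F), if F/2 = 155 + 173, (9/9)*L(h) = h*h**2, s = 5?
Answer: -781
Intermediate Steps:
L(h) = h**3 (L(h) = h*h**2 = h**3)
F = 656 (F = 2*(155 + 173) = 2*328 = 656)
-(L(s) + F) = -(5**3 + 656) = -(125 + 656) = -1*781 = -781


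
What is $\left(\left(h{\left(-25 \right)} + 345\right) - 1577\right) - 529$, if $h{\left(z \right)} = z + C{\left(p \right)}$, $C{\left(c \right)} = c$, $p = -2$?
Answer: $-1788$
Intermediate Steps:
$h{\left(z \right)} = -2 + z$ ($h{\left(z \right)} = z - 2 = -2 + z$)
$\left(\left(h{\left(-25 \right)} + 345\right) - 1577\right) - 529 = \left(\left(\left(-2 - 25\right) + 345\right) - 1577\right) - 529 = \left(\left(-27 + 345\right) - 1577\right) - 529 = \left(318 - 1577\right) - 529 = -1259 - 529 = -1788$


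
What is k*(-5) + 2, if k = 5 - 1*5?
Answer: 2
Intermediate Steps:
k = 0 (k = 5 - 5 = 0)
k*(-5) + 2 = 0*(-5) + 2 = 0 + 2 = 2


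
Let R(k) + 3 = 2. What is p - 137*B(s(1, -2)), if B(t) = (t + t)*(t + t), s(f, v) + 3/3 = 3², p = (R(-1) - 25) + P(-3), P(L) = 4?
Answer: -35094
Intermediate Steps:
R(k) = -1 (R(k) = -3 + 2 = -1)
p = -22 (p = (-1 - 25) + 4 = -26 + 4 = -22)
s(f, v) = 8 (s(f, v) = -1 + 3² = -1 + 9 = 8)
B(t) = 4*t² (B(t) = (2*t)*(2*t) = 4*t²)
p - 137*B(s(1, -2)) = -22 - 548*8² = -22 - 548*64 = -22 - 137*256 = -22 - 35072 = -35094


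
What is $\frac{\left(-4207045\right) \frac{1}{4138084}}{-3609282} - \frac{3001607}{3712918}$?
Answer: $- \frac{22415261017294331653}{27727165849648848792} \approx -0.80842$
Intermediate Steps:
$\frac{\left(-4207045\right) \frac{1}{4138084}}{-3609282} - \frac{3001607}{3712918} = \left(-4207045\right) \frac{1}{4138084} \left(- \frac{1}{3609282}\right) - \frac{3001607}{3712918} = \left(- \frac{4207045}{4138084}\right) \left(- \frac{1}{3609282}\right) - \frac{3001607}{3712918} = \frac{4207045}{14935512095688} - \frac{3001607}{3712918} = - \frac{22415261017294331653}{27727165849648848792}$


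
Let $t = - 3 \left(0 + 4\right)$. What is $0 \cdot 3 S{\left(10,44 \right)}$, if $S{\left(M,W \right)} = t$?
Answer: $0$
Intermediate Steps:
$t = -12$ ($t = \left(-3\right) 4 = -12$)
$S{\left(M,W \right)} = -12$
$0 \cdot 3 S{\left(10,44 \right)} = 0 \cdot 3 \left(-12\right) = 0 \left(-12\right) = 0$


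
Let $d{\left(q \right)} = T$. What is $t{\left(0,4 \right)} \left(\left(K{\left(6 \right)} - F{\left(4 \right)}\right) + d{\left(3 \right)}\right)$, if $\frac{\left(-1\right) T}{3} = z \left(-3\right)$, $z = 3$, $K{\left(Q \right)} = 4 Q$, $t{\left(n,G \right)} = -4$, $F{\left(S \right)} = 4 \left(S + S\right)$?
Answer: $-76$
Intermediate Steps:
$F{\left(S \right)} = 8 S$ ($F{\left(S \right)} = 4 \cdot 2 S = 8 S$)
$T = 27$ ($T = - 3 \cdot 3 \left(-3\right) = \left(-3\right) \left(-9\right) = 27$)
$d{\left(q \right)} = 27$
$t{\left(0,4 \right)} \left(\left(K{\left(6 \right)} - F{\left(4 \right)}\right) + d{\left(3 \right)}\right) = - 4 \left(\left(4 \cdot 6 - 8 \cdot 4\right) + 27\right) = - 4 \left(\left(24 - 32\right) + 27\right) = - 4 \left(-8 + 27\right) = \left(-4\right) 19 = -76$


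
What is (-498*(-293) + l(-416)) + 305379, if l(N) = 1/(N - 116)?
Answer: 240087875/532 ≈ 4.5129e+5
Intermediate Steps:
l(N) = 1/(-116 + N)
(-498*(-293) + l(-416)) + 305379 = (-498*(-293) + 1/(-116 - 416)) + 305379 = (145914 + 1/(-532)) + 305379 = (145914 - 1/532) + 305379 = 77626247/532 + 305379 = 240087875/532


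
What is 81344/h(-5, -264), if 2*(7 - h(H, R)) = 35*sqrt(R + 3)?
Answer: 325376/45703 + 2440320*I*sqrt(29)/45703 ≈ 7.1194 + 287.54*I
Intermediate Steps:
h(H, R) = 7 - 35*sqrt(3 + R)/2 (h(H, R) = 7 - 35*sqrt(R + 3)/2 = 7 - 35*sqrt(3 + R)/2)
81344/h(-5, -264) = 81344/(7 - 35*sqrt(3 - 264)/2) = 81344/(7 - 105*I*sqrt(29)/2)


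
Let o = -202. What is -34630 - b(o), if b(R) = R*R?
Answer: -75434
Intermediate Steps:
b(R) = R²
-34630 - b(o) = -34630 - 1*(-202)² = -34630 - 1*40804 = -34630 - 40804 = -75434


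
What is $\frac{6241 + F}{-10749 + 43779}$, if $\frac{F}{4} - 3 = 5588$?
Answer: $\frac{1907}{2202} \approx 0.86603$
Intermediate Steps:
$F = 22364$ ($F = 12 + 4 \cdot 5588 = 12 + 22352 = 22364$)
$\frac{6241 + F}{-10749 + 43779} = \frac{6241 + 22364}{-10749 + 43779} = \frac{28605}{33030} = 28605 \cdot \frac{1}{33030} = \frac{1907}{2202}$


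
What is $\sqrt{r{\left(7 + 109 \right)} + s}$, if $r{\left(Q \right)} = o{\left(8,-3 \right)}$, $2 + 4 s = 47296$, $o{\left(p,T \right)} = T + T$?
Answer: $\frac{\sqrt{47270}}{2} \approx 108.71$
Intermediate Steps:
$o{\left(p,T \right)} = 2 T$
$s = \frac{23647}{2}$ ($s = - \frac{1}{2} + \frac{1}{4} \cdot 47296 = - \frac{1}{2} + 11824 = \frac{23647}{2} \approx 11824.0$)
$r{\left(Q \right)} = -6$ ($r{\left(Q \right)} = 2 \left(-3\right) = -6$)
$\sqrt{r{\left(7 + 109 \right)} + s} = \sqrt{-6 + \frac{23647}{2}} = \sqrt{\frac{23635}{2}} = \frac{\sqrt{47270}}{2}$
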